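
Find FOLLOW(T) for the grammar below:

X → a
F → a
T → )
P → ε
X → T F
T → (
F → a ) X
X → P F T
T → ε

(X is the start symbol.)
{ $, '(', ')', 'a' }

To compute FOLLOW(T), find every occurrence of T on a right-hand side N → α T β: add FIRST(β) \ {ε}, and if β is empty or nullable also add FOLLOW(N). Iterate to a fixed point.

In X → T F: T is followed by F, add FIRST(F) \ {ε} = { 'a' }
In X → P F T: T is at the end, add FOLLOW(X)

The FOLLOW sets referred to above (computed the same way, to a fixed point):
  FOLLOW(X) = { $, '(', ')' }

Taking the union: FOLLOW(T) = { $, '(', ')', 'a' }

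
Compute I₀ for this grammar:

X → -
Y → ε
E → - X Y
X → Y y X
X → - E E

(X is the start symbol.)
First, augment the grammar with X' → X
I₀ = CLOSURE({ [X' → . X] }):
  [X' → . X] has the dot before X: add [X → . -], [X → . Y y X], [X → . - E E]
  [X → . Y y X] has the dot before Y: add [Y → .]
No further items can be added.

I₀ = { [X → . - E E], [X → . -], [X → . Y y X], [X' → . X], [Y → .] }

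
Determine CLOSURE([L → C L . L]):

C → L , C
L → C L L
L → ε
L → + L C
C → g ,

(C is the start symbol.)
Start with: [L → C L . L]
  [L → C L . L] has the dot before L: add [L → . C L L], [L → .], [L → . + L C]
  [L → . C L L] has the dot before C: add [C → . L , C], [C → . g ,]
No further items can be added.

CLOSURE = { [C → . L , C], [C → . g ,], [L → . + L C], [L → . C L L], [L → .], [L → C L . L] }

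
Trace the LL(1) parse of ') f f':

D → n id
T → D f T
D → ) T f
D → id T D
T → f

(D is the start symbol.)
LL(1) parsing maintains a stack (initially the start symbol over $) and the input. At each step: if the stack top is a terminal, match it against the current input token; if it is a non-terminal N, replace it with the RHS of M[N, lookahead] (the unique production whose predict set contains the lookahead).

Stack is shown with the top on the left.

Stack    Input    Action
------------------------
D $      ) f f $  output D → ) T f
) T f $  ) f f $  match ')'
T f $    f f $    output T → f
f f $    f f $    match 'f'
f $      f $      match 'f'
$        $        accept

The string is accepted.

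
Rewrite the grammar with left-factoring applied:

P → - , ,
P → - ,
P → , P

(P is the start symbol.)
P → - , P'
P' → ,
P' → ε
P → , P

Left-factoring transforms A → αβ₁ | αβ₂ into A → αA' and A' → β₁ | β₂
(α is the longest common prefix among the alternatives). Repeat until
no nonterminal has two alternatives with a common prefix.

Round 1: P has alternatives sharing prefix '- ,'. Introduce P': P → - , P'
  Add: P' → ,
  Add: P' → ε

No remaining common prefixes — done.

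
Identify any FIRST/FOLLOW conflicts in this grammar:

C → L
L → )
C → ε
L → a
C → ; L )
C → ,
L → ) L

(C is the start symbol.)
No FIRST/FOLLOW conflicts.

Nullable non-terminals: C.
FIRST sets used below: FIRST(L) = { ')', 'a' }

C: nullable alternative(s) C → ε; FOLLOW(C) = { $ }
  C → L: FIRST \ {ε} = { ')', 'a' } — disjoint from FOLLOW(C)
  C → ε: FIRST \ {ε} = { } — this is the only nullable alternative, skip
  C → ; L ): FIRST \ {ε} = { ';' } — disjoint from FOLLOW(C)
  C → ,: FIRST \ {ε} = { ',' } — disjoint from FOLLOW(C)

L has no nullable alternative, so no FIRST/FOLLOW check is needed there.

No FIRST/FOLLOW conflicts found.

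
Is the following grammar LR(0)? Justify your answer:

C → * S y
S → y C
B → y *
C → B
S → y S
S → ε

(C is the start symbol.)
Augment with C' → C and build the canonical LR(0) collection (I0 = CLOSURE({[C' → . C]}), then GOTO on every symbol after a dot until no new states appear). It has 13 states:
  I0: { [B → . y *], [C → . * S y], [C → . B], [C' → . C] }  — shift
  I1: { [C → * . S y], [S → . y C], [S → . y S], [S → .] }  — shift, reduce
  I2: { [C → B .] }  — reduce
  I3: { [C' → C .] }  — accept
  I4: { [B → y . *] }  — shift
  I5: { [B → y * .] }  — reduce
  I6: { [C → * S . y] }  — shift
  I7: { [B → . y *], [C → . * S y], [C → . B], [S → . y C], [S → . y S], [S → .], [S → y . C], [S → y . S] }  — shift, reduce
  I8: { [S → y C .] }  — reduce
  I9: { [S → y S .] }  — reduce
  I10: { [B → . y *], [B → y . *], [C → . * S y], [C → . B], [S → . y C], [S → . y S], [S → .], [S → y . C], [S → y . S] }  — shift, reduce
  I11: { [B → y * .], [C → * . S y], [S → . y C], [S → . y S], [S → .] }  — shift, 2 reduces
  I12: { [C → * S y .] }  — reduce

Conflict in state I1:
  Shift-reduce conflict between [S → .] and [S → . y C]
So the grammar is NOT LR(0).

Answer: No. Shift-reduce conflict between [S → .] and [S → . y C]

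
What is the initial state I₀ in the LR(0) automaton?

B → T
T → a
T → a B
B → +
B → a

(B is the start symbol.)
{ [B → . +], [B → . T], [B → . a], [B' → . B], [T → . a B], [T → . a] }

First, augment the grammar with B' → B
I₀ = CLOSURE({ [B' → . B] }):
  [B' → . B] has the dot before B: add [B → . T], [B → . +], [B → . a]
  [B → . T] has the dot before T: add [T → . a], [T → . a B]
No further items can be added.

I₀ = { [B → . +], [B → . T], [B → . a], [B' → . B], [T → . a B], [T → . a] }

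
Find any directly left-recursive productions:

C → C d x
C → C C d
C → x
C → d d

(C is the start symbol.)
Yes, C is left-recursive

Direct left recursion occurs when N → N α for some non-terminal N (the right-hand side begins with the left-hand side itself).

C → C d x: LEFT RECURSIVE (starts with C)
C → C C d: LEFT RECURSIVE (starts with C)
C → x: starts with x
C → d d: starts with d

The grammar has direct left recursion on: C.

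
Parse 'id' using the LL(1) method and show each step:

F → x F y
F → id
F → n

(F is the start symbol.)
LL(1) parsing maintains a stack (initially the start symbol over $) and the input. At each step: if the stack top is a terminal, match it against the current input token; if it is a non-terminal N, replace it with the RHS of M[N, lookahead] (the unique production whose predict set contains the lookahead).

Stack is shown with the top on the left.

Stack  Input  Action
--------------------
F $    id $   output F → id
id $   id $   match 'id'
$      $      accept

The string is accepted.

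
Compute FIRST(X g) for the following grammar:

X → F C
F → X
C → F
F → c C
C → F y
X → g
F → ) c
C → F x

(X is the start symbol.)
{ ')', 'c', 'g' }

FIRST sets of the non-terminals involved (from the grammar, by fixed-point iteration):
  FIRST(X) = { ')', 'c', 'g' }

To compute FIRST(X g), process the symbols left to right:
Symbol X is a non-terminal. Add FIRST(X) \ {ε} = { ')', 'c', 'g' }
X is not nullable (ε ∉ FIRST(X)), so stop here.
FIRST(X g) = { ')', 'c', 'g' }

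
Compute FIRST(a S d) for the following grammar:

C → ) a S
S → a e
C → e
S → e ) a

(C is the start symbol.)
To compute FIRST(a S d), process the symbols left to right:
Symbol a is a terminal. Add 'a' and stop.
FIRST(a S d) = { 'a' }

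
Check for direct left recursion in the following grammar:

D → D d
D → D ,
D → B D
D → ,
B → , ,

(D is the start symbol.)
Yes, D is left-recursive

Direct left recursion occurs when N → N α for some non-terminal N (the right-hand side begins with the left-hand side itself).

D → D d: LEFT RECURSIVE (starts with D)
D → D ,: LEFT RECURSIVE (starts with D)
D → B D: starts with B
D → ,: starts with ','
B → , ,: starts with ','

The grammar has direct left recursion on: D.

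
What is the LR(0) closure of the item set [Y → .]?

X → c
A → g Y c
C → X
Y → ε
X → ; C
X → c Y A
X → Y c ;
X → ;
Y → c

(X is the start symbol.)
{ [Y → .] }

Start with: [Y → .]
The dot is at the end, so nothing is added.

CLOSURE = { [Y → .] }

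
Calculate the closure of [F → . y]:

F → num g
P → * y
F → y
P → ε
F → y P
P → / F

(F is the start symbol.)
To compute CLOSURE, for each item [A → α.Bβ] where B is a non-terminal, add [B → .γ] for all productions B → γ; repeat for the newly added items until nothing changes.

Start with: [F → . y]
The dot precedes the terminal y, so nothing is added.

CLOSURE = { [F → . y] }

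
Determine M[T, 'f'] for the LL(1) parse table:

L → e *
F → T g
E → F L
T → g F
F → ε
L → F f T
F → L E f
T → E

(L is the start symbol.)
To find M[T, 'f'], we find productions for T where 'f' is in the predict set (PREDICT(N → α) = (FIRST(α) \ {ε}) ∪ (FOLLOW(N) if α ⇒* ε)).

Relevant sets:
  FIRST(E) = { 'e', 'f', 'g' }

T → g F: PREDICT = { 'g' }
T → E: PREDICT = { 'e', 'f', 'g' }
  'f' is in predict set, so this production goes in M[T, 'f']

M[T, 'f'] = T → E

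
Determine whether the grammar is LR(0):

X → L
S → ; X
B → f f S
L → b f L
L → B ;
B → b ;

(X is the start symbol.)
A grammar is LR(0) if no state in the canonical LR(0) collection has:
  - both a shift item (dot before a terminal) and a complete item (shift-reduce conflict), or
  - two or more complete items (reduce-reduce conflict; the accept item [X' → X .] counts as a complete item here).

Augment with X' → X and build the canonical LR(0) collection (I0 = CLOSURE({[X' → . X]}), then GOTO on every symbol after a dot until no new states appear). It has 14 states:
  I0: { [B → . b ;], [B → . f f S], [L → . B ;], [L → . b f L], [X → . L], [X' → . X] }  — shift
  I1: { [L → B . ;] }  — shift
  I2: { [X → L .] }  — reduce
  I3: { [X' → X .] }  — accept
  I4: { [B → b . ;], [L → b . f L] }  — shift
  I5: { [B → f . f S] }  — shift
  I6: { [B → f f . S], [S → . ; X] }  — shift
  I7: { [B → . b ;], [B → . f f S], [L → . B ;], [L → . b f L], [S → ; . X], [X → . L] }  — shift
  I8: { [B → f f S .] }  — reduce
  I9: { [S → ; X .] }  — reduce
  I10: { [B → b ; .] }  — reduce
  I11: { [B → . b ;], [B → . f f S], [L → . B ;], [L → . b f L], [L → b f . L] }  — shift
  I12: { [L → b f L .] }  — reduce
  I13: { [L → B ; .] }  — reduce

Every state is either a pure shift/goto state or contains exactly one complete item and nothing to shift — no conflicts. The grammar is LR(0).

Answer: Yes, the grammar is LR(0)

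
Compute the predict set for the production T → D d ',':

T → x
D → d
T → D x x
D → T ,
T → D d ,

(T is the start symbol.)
PREDICT(T → D d ',') = (FIRST(RHS) \ {ε}) ∪ (FOLLOW(T) if ε ∈ FIRST(RHS), i.e. RHS ⇒* ε)
FIRST(D) = { 'd', 'x' }
FIRST(D d ',') = { 'd', 'x' }
ε ∉ FIRST(D d ','), so FOLLOW(T) is not added.
PREDICT(T → D d ',') = { 'd', 'x' }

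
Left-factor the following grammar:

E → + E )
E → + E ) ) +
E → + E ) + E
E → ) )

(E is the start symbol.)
E → + E ) E'
E' → ε
E' → ) +
E' → + E
E → ) )

Left-factoring transforms A → αβ₁ | αβ₂ into A → αA' and A' → β₁ | β₂
(α is the longest common prefix among the alternatives). Repeat until
no nonterminal has two alternatives with a common prefix.

Round 1: E has alternatives sharing prefix '+ E )'. Introduce E': E → + E ) E'
  Add: E' → ε
  Add: E' → ) +
  Add: E' → + E

No remaining common prefixes — done.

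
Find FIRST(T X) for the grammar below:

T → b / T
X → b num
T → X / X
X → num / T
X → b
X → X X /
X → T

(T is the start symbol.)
{ 'b', 'num' }

FIRST sets of the non-terminals involved (from the grammar, by fixed-point iteration):
  FIRST(T) = { 'b', 'num' }

To compute FIRST(T X), process the symbols left to right:
Symbol T is a non-terminal. Add FIRST(T) \ {ε} = { 'b', 'num' }
T is not nullable (ε ∉ FIRST(T)), so stop here.
FIRST(T X) = { 'b', 'num' }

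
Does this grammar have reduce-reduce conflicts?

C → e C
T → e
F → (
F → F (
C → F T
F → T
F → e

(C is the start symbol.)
A reduce-reduce conflict occurs when an LR(0) state has two complete items [A → α .] and [B → β .] — both call for a reduction, and with no lookahead the parser cannot choose between them.

Augment with C' → C and build the canonical LR(0) collection (I0 = CLOSURE({[C' → . C]}), then GOTO on every symbol after a dot until no new states appear). It has 10 states:
  I0: { [C → . F T], [C → . e C], [C' → . C], [F → . (], [F → . F (], [F → . T], [F → . e], [T → . e] }  — shift
  I1: { [F → ( .] }  — reduce
  I2: { [C' → C .] }  — accept
  I3: { [C → F . T], [F → F . (], [T → . e] }  — shift
  I4: { [F → T .] }  — reduce
  I5: { [C → . F T], [C → . e C], [C → e . C], [F → . (], [F → . F (], [F → . T], [F → . e], [F → e .], [T → . e], [T → e .] }  — shift, 2 reduces
  I6: { [C → e C .] }  — reduce
  I7: { [F → F ( .] }  — reduce
  I8: { [C → F T .] }  — reduce
  I9: { [T → e .] }  — reduce

I5 contains complete items [F → e .], [T → e .] — reduce-reduce conflict.

Answer: Yes — I5: [F → e .] vs [T → e .]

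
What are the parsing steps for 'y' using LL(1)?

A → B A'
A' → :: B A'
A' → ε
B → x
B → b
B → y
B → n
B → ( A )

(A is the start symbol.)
LL(1) parsing maintains a stack (initially the start symbol over $) and the input. At each step: if the stack top is a terminal, match it against the current input token; if it is a non-terminal N, replace it with the RHS of M[N, lookahead] (the unique production whose predict set contains the lookahead).

Stack is shown with the top on the left.

Stack   Input  Action
---------------------
A $     y $    output A → B A'
B A' $  y $    output B → y
y A' $  y $    match 'y'
A' $    $      output A' → ε
$       $      accept

The string is accepted.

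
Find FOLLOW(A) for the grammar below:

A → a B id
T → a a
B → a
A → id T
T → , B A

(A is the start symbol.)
{ $ }

A is the start symbol, so $ ∈ FOLLOW(A).
In T → , B A: A is at the end, add FOLLOW(T)

The FOLLOW sets referred to above (computed the same way, to a fixed point):
  FOLLOW(T) = { $ }

Taking the union: FOLLOW(A) = { $ }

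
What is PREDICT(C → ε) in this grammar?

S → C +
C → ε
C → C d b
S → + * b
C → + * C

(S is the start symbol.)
{ '+', 'd' }

PREDICT(C → ε) = (FIRST(RHS) \ {ε}) ∪ (FOLLOW(C) if ε ∈ FIRST(RHS), i.e. RHS ⇒* ε)
The right-hand side is ε (FIRST(ε) = { ε }), so the predict set is FOLLOW(C) = { '+', 'd' }
PREDICT(C → ε) = { '+', 'd' }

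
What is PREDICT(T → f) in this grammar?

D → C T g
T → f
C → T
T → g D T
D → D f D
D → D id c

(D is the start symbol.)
PREDICT(T → f) = (FIRST(RHS) \ {ε}) ∪ (FOLLOW(T) if ε ∈ FIRST(RHS), i.e. RHS ⇒* ε)
FIRST(f) = { 'f' }
ε ∉ FIRST(f), so FOLLOW(T) is not added.
PREDICT(T → f) = { 'f' }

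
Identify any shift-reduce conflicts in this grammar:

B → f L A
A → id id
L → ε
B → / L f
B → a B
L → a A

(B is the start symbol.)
Augment with B' → B and build the canonical LR(0) collection (I0 = CLOSURE({[B' → . B]}), then GOTO on every symbol after a dot until no new states appear). It has 14 states:
  I0: { [B → . / L f], [B → . a B], [B → . f L A], [B' → . B] }  — shift
  I1: { [B → / . L f], [L → . a A], [L → .] }  — shift, reduce
  I2: { [B' → B .] }  — accept
  I3: { [B → . / L f], [B → . a B], [B → . f L A], [B → a . B] }  — shift
  I4: { [B → f . L A], [L → . a A], [L → .] }  — shift, reduce
  I5: { [A → . id id], [B → f L . A] }  — shift
  I6: { [A → . id id], [L → a . A] }  — shift
  I7: { [L → a A .] }  — reduce
  I8: { [A → id . id] }  — shift
  I9: { [A → id id .] }  — reduce
  I10: { [B → f L A .] }  — reduce
  I11: { [B → a B .] }  — reduce
  I12: { [B → / L . f] }  — shift
  I13: { [B → / L f .] }  — reduce

I1 contains reduce item [L → .] and shift item [L → . a A] — shift-reduce conflict.
I4 contains reduce item [L → .] and shift item [L → . a A] — shift-reduce conflict.

Answer: Yes — I1: [L → .] vs [L → . a A]; I4: [L → .] vs [L → . a A]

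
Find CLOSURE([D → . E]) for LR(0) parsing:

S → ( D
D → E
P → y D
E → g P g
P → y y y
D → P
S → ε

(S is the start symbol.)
{ [D → . E], [E → . g P g] }

To compute CLOSURE, for each item [A → α.Bβ] where B is a non-terminal, add [B → .γ] for all productions B → γ; repeat for the newly added items until nothing changes.

Start with: [D → . E]
  [D → . E] has the dot before E: add [E → . g P g]
No further items can be added.

CLOSURE = { [D → . E], [E → . g P g] }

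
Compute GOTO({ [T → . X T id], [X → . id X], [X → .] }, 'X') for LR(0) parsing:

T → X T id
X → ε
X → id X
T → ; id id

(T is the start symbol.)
{ [T → . ; id id], [T → . X T id], [T → X . T id], [X → . id X], [X → .] }

GOTO(I, 'X') = CLOSURE({ [A → αX.β] : [A → α.Xβ] ∈ I, X = 'X' })

Items with dot before 'X', with the dot advanced:
  [T → . X T id] → [T → X . T id]
Closure of the advanced items:
  [T → X . T id] has the dot before T: add [T → . X T id], [T → . ; id id]
  [T → . X T id] has the dot before X: add [X → .], [X → . id X]

GOTO = { [T → . ; id id], [T → . X T id], [T → X . T id], [X → . id X], [X → .] }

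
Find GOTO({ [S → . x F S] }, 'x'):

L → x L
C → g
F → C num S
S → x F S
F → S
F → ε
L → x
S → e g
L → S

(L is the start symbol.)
{ [C → . g], [F → . C num S], [F → . S], [F → .], [S → . e g], [S → . x F S], [S → x . F S] }

GOTO(I, 'x') = CLOSURE({ [A → αX.β] : [A → α.Xβ] ∈ I, X = 'x' })

Items with dot before 'x', with the dot advanced:
  [S → . x F S] → [S → x . F S]
Closure of the advanced items:
  [S → x . F S] has the dot before F: add [F → . C num S], [F → . S], [F → .]
  [F → . C num S] has the dot before C: add [C → . g]
  [F → . S] has the dot before S: add [S → . x F S], [S → . e g]

GOTO = { [C → . g], [F → . C num S], [F → . S], [F → .], [S → . e g], [S → . x F S], [S → x . F S] }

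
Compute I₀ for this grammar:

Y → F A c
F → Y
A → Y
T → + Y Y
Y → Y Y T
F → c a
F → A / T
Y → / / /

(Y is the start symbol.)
{ [A → . Y], [F → . A / T], [F → . Y], [F → . c a], [Y → . / / /], [Y → . F A c], [Y → . Y Y T], [Y' → . Y] }

First, augment the grammar with Y' → Y
I₀ = CLOSURE({ [Y' → . Y] }):
  [Y' → . Y] has the dot before Y: add [Y → . F A c], [Y → . Y Y T], [Y → . / / /]
  [Y → . F A c] has the dot before F: add [F → . Y], [F → . c a], [F → . A / T]
  [F → . A / T] has the dot before A: add [A → . Y]
No further items can be added.

I₀ = { [A → . Y], [F → . A / T], [F → . Y], [F → . c a], [Y → . / / /], [Y → . F A c], [Y → . Y Y T], [Y' → . Y] }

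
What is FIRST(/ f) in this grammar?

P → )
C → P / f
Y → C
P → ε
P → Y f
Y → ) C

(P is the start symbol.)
To compute FIRST(/ f), process the symbols left to right:
Symbol / is a terminal. Add '/' and stop.
FIRST(/ f) = { '/' }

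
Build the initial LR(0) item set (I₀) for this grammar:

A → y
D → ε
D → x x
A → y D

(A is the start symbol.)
First, augment the grammar with A' → A
I₀ = CLOSURE({ [A' → . A] }):
  [A' → . A] has the dot before A: add [A → . y], [A → . y D]
No further items can be added.

I₀ = { [A → . y D], [A → . y], [A' → . A] }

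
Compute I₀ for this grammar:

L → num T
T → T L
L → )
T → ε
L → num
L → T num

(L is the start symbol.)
First, augment the grammar with L' → L
I₀ = CLOSURE({ [L' → . L] }):
  [L' → . L] has the dot before L: add [L → . num T], [L → . )], [L → . num], [L → . T num]
  [L → . T num] has the dot before T: add [T → . T L], [T → .]
No further items can be added.

I₀ = { [L → . )], [L → . T num], [L → . num T], [L → . num], [L' → . L], [T → . T L], [T → .] }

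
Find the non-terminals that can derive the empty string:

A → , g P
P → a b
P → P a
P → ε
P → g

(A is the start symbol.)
{ 'P' }

A non-terminal is nullable if it can derive ε (the empty string): either it has an ε-production, or it has a production whose right-hand side consists entirely of nullable non-terminals.

ε-productions: P → ε
So P is immediately nullable.
No further non-terminal can be added: every production for the remaining non-terminals contains a terminal or a non-nullable non-terminal.
Nullable = { 'P' }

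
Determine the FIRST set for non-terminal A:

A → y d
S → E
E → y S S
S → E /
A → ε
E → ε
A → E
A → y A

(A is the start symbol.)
To compute FIRST(A), examine every production with A on the left-hand side, reading each right-hand side left to right until a non-nullable symbol is reached.

FIRST sets of the other non-terminals involved (by the same procedure, iterated to a fixed point):
  FIRST(E) = { 'y', ε }

From A → y d:
  - y is a terminal: add 'y' and stop
From A → ε:
  - ε-production, so ε ∈ FIRST(A)
From A → E:
  - E is a non-terminal: add FIRST(E) \ {ε} = { 'y' }
    E is nullable and nothing follows, so the whole right-hand side can vanish: ε ∈ FIRST(A)
From A → y A:
  - y is a terminal: add 'y' and stop

Collecting: FIRST(A) = { 'y', ε }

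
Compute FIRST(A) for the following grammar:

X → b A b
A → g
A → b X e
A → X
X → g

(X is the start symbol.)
{ 'b', 'g' }

FIRST sets of the other non-terminals involved (by the same procedure, iterated to a fixed point):
  FIRST(X) = { 'b', 'g' }

From A → g:
  - g is a terminal: add 'g' and stop
From A → b X e:
  - b is a terminal: add 'b' and stop
From A → X:
  - X is a non-terminal: add FIRST(X) \ {ε} = { 'b', 'g' }
    X is not nullable, so stop

Collecting: FIRST(A) = { 'b', 'g' }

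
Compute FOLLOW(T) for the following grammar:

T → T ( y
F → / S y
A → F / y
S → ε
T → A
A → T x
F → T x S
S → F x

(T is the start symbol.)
{ $, '(', 'x' }

To compute FOLLOW(T), find every occurrence of T on a right-hand side N → α T β: add FIRST(β) \ {ε}, and if β is empty or nullable also add FOLLOW(N). Iterate to a fixed point.

T is the start symbol, so $ ∈ FOLLOW(T).
In T → T ( y: T is followed by '(' y, add FIRST('(' y) \ {ε} = { '(' }
In A → T x: T is followed by x, add FIRST(x) \ {ε} = { 'x' }
In F → T x S: T is followed by x S, add FIRST(x S) \ {ε} = { 'x' }

Taking the union: FOLLOW(T) = { $, '(', 'x' }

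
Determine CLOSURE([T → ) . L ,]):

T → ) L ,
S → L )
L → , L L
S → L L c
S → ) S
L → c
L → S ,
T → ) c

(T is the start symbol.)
Start with: [T → ) . L ,]
  [T → ) . L ,] has the dot before L: add [L → . , L L], [L → . c], [L → . S ,]
  [L → . S ,] has the dot before S: add [S → . L )], [S → . L L c], [S → . ) S]
No further items can be added.

CLOSURE = { [L → . , L L], [L → . S ,], [L → . c], [S → . ) S], [S → . L )], [S → . L L c], [T → ) . L ,] }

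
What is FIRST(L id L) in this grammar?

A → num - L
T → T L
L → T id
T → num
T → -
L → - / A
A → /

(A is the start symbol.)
{ '-', 'num' }

FIRST sets of the non-terminals involved (from the grammar, by fixed-point iteration):
  FIRST(L) = { '-', 'num' }

To compute FIRST(L id L), process the symbols left to right:
Symbol L is a non-terminal. Add FIRST(L) \ {ε} = { '-', 'num' }
L is not nullable (ε ∉ FIRST(L)), so stop here.
FIRST(L id L) = { '-', 'num' }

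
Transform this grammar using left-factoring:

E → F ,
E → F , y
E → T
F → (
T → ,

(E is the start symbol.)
E → F , E'
E' → ε
E' → y
E → T
F → (
T → ,

Left-factoring transforms A → αβ₁ | αβ₂ into A → αA' and A' → β₁ | β₂
(α is the longest common prefix among the alternatives). Repeat until
no nonterminal has two alternatives with a common prefix.

Round 1: E has alternatives sharing prefix 'F ,'. Introduce E': E → F , E'
  Add: E' → ε
  Add: E' → y

No remaining common prefixes — done.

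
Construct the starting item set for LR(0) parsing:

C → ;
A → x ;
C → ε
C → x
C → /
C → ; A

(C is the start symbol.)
{ [C → . /], [C → . ; A], [C → . ;], [C → . x], [C → .], [C' → . C] }

First, augment the grammar with C' → C
I₀ = CLOSURE({ [C' → . C] }):
  [C' → . C] has the dot before C: add [C → . ;], [C → .], [C → . x], [C → . /], [C → . ; A]
No further items can be added.

I₀ = { [C → . /], [C → . ; A], [C → . ;], [C → . x], [C → .], [C' → . C] }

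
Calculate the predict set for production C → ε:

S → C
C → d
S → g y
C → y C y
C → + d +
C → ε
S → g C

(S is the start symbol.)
PREDICT(C → ε) = (FIRST(RHS) \ {ε}) ∪ (FOLLOW(C) if ε ∈ FIRST(RHS), i.e. RHS ⇒* ε)
The right-hand side is ε (FIRST(ε) = { ε }), so the predict set is FOLLOW(C) = { $, 'y' }
PREDICT(C → ε) = { $, 'y' }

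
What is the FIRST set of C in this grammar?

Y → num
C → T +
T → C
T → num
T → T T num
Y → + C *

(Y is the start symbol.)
FIRST sets of the other non-terminals involved (by the same procedure, iterated to a fixed point):
  FIRST(T) = { 'num' }

From C → T +:
  - T is a non-terminal: add FIRST(T) \ {ε} = { 'num' }
    T is not nullable, so stop

Collecting: FIRST(C) = { 'num' }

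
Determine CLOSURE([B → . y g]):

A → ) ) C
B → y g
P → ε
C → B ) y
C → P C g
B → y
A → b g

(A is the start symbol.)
To compute CLOSURE, for each item [A → α.Bβ] where B is a non-terminal, add [B → .γ] for all productions B → γ; repeat for the newly added items until nothing changes.

Start with: [B → . y g]
The dot precedes the terminal y, so nothing is added.

CLOSURE = { [B → . y g] }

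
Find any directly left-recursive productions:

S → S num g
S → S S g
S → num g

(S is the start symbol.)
Yes, S is left-recursive

Direct left recursion occurs when N → N α for some non-terminal N (the right-hand side begins with the left-hand side itself).

S → S num g: LEFT RECURSIVE (starts with S)
S → S S g: LEFT RECURSIVE (starts with S)
S → num g: starts with num

The grammar has direct left recursion on: S.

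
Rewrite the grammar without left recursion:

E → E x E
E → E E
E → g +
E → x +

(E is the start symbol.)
E is directly left-recursive. The standard transformation for
  A → A α₁ | ... | A α_m | β₁ | ... | β_n
is
  A  → β₁ A' | ... | β_n A'
  A' → α₁ A' | ... | α_m A' | ε

E → g + becomes E → g + E'
E → x + becomes E → x + E'
E → E x E becomes E' → x E E'
E → E E becomes E' → E E'
Add E' → ε

Resulting grammar:
E → g + E'
E → x + E'
E' → x E E'
E' → E E'
E' → ε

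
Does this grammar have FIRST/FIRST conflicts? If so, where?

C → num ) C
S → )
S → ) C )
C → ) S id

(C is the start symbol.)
Yes. S → ')' / S → ')' C ')' on { ')' }

A FIRST/FIRST conflict occurs when two productions N → α and N → β for the same non-terminal have FIRST(α) ∩ FIRST(β) ≠ ∅ (with ε ∈ FIRST of a nullable right-hand side, so two nullable alternatives also conflict).

Productions for C:
  C → num ) C: FIRST = { 'num' }
  C → ) S id: FIRST = { ')' }
Productions for S:
  S → ): FIRST = { ')' }
  S → ) C ): FIRST = { ')' }

Conflict for S: S → ) and S → ) C )
  Overlap: { ')' }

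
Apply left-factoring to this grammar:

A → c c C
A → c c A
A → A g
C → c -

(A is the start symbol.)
Left-factoring transforms A → αβ₁ | αβ₂ into A → αA' and A' → β₁ | β₂
(α is the longest common prefix among the alternatives). Repeat until
no nonterminal has two alternatives with a common prefix.

Round 1: A has alternatives sharing prefix 'c c'. Introduce A': A → c c A'
  Add: A' → C
  Add: A' → A

No remaining common prefixes — done.

Resulting grammar:
A → c c A'
A' → C
A' → A
A → A g
C → c -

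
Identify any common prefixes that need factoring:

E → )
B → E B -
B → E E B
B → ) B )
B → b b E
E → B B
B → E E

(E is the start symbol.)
Left-factoring is needed when two productions for the same non-terminal
share a common prefix on the right-hand side.

Productions for E:
  E → )
  E → B B
Productions for B:
  B → E B -
  B → E E B
  B → ) B )
  B → b b E
  B → E E

Found common prefix 'E' in productions for B

Answer: Yes, B has productions with common prefix 'E'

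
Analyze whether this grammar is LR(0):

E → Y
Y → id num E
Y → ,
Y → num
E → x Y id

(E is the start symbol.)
Yes, the grammar is LR(0)

A grammar is LR(0) if no state in the canonical LR(0) collection has:
  - both a shift item (dot before a terminal) and a complete item (shift-reduce conflict), or
  - two or more complete items (reduce-reduce conflict; the accept item [E' → E .] counts as a complete item here).

Augment with E' → E and build the canonical LR(0) collection (I0 = CLOSURE({[E' → . E]}), then GOTO on every symbol after a dot until no new states appear). It has 11 states:
  I0: { [E → . Y], [E → . x Y id], [E' → . E], [Y → . ,], [Y → . id num E], [Y → . num] }  — shift
  I1: { [Y → , .] }  — reduce
  I2: { [E' → E .] }  — accept
  I3: { [E → Y .] }  — reduce
  I4: { [Y → id . num E] }  — shift
  I5: { [Y → num .] }  — reduce
  I6: { [E → x . Y id], [Y → . ,], [Y → . id num E], [Y → . num] }  — shift
  I7: { [E → x Y . id] }  — shift
  I8: { [E → x Y id .] }  — reduce
  I9: { [E → . Y], [E → . x Y id], [Y → . ,], [Y → . id num E], [Y → . num], [Y → id num . E] }  — shift
  I10: { [Y → id num E .] }  — reduce

Every state is either a pure shift/goto state or contains exactly one complete item and nothing to shift — no conflicts. The grammar is LR(0).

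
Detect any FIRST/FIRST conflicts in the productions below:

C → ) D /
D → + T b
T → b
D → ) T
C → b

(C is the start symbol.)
No FIRST/FIRST conflicts.

Productions for C:
  C → ) D /: FIRST = { ')' }
  C → b: FIRST = { 'b' }
Productions for D:
  D → + T b: FIRST = { '+' }
  D → ) T: FIRST = { ')' }
T has only one production, so no FIRST/FIRST conflict is possible there.

All alternatives of each non-terminal have pairwise disjoint FIRST sets.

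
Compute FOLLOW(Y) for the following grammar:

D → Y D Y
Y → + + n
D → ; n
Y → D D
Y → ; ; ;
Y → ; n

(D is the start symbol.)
{ $, '+', ';' }

To compute FOLLOW(Y), find every occurrence of Y on a right-hand side N → α Y β: add FIRST(β) \ {ε}, and if β is empty or nullable also add FOLLOW(N). Iterate to a fixed point.

In D → Y D Y: Y is followed by D Y, add FIRST(D Y) \ {ε} = { '+', ';' }
In D → Y D Y: Y is at the end, add FOLLOW(D)

The FOLLOW sets referred to above (computed the same way, to a fixed point):
  FOLLOW(D) = { $, '+', ';' }

Taking the union: FOLLOW(Y) = { $, '+', ';' }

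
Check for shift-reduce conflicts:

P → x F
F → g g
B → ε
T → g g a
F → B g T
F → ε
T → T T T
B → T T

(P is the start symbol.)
A shift-reduce conflict occurs when an LR(0) state has both:
  - a complete (reduce) item [A → α .] (dot at the end), and
  - a shift item [B → β . c γ] (dot before a terminal).

Augment with P' → P and build the canonical LR(0) collection (I0 = CLOSURE({[P' → . P]}), then GOTO on every symbol after a dot until no new states appear). It has 16 states:
  I0: { [P → . x F], [P' → . P] }  — shift
  I1: { [P' → P .] }  — accept
  I2: { [B → . T T], [B → .], [F → . B g T], [F → . g g], [F → .], [P → x . F], [T → . T T T], [T → . g g a] }  — shift, 2 reduces
  I3: { [F → B . g T] }  — shift
  I4: { [P → x F .] }  — reduce
  I5: { [B → T . T], [T → . T T T], [T → . g g a], [T → T . T T] }  — shift
  I6: { [F → g . g], [T → g . g a] }  — shift
  I7: { [F → g g .], [T → g g . a] }  — shift, reduce
  I8: { [T → g g a .] }  — reduce
  I9: { [B → T T .], [T → . T T T], [T → . g g a], [T → T . T T], [T → T T . T] }  — shift, reduce
  I10: { [T → g . g a] }  — shift
  I11: { [T → g g . a] }  — shift
  I12: { [T → . T T T], [T → . g g a], [T → T . T T], [T → T T . T], [T → T T T .] }  — shift, reduce
  I13: { [F → B g . T], [T → . T T T], [T → . g g a] }  — shift
  I14: { [F → B g T .], [T → . T T T], [T → . g g a], [T → T . T T] }  — shift, reduce
  I15: { [T → . T T T], [T → . g g a], [T → T . T T], [T → T T . T] }  — shift

I2 contains reduce items [B → .], [F → .] and shift items [F → . g g], [T → . g g a] — shift-reduce conflict.
I7 contains reduce item [F → g g .] and shift item [T → g g . a] — shift-reduce conflict.
I9 contains reduce item [B → T T .] and shift item [T → . g g a] — shift-reduce conflict.
I12 contains reduce item [T → T T T .] and shift item [T → . g g a] — shift-reduce conflict.
I14 contains reduce item [F → B g T .] and shift item [T → . g g a] — shift-reduce conflict.

Answer: Yes — I2: [B → .] vs [F → . g g]; I7: [F → g g .] vs [T → g g . a]; I9: [B → T T .] vs [T → . g g a]; I12: [T → T T T .] vs [T → . g g a]; I14: [F → B g T .] vs [T → . g g a]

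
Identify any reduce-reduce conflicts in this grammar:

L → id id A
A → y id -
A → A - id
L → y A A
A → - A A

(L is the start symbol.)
Augment with L' → L and build the canonical LR(0) collection (I0 = CLOSURE({[L' → . L]}), then GOTO on every symbol after a dot until no new states appear). It has 17 states:
  I0: { [L → . id id A], [L → . y A A], [L' → . L] }  — shift
  I1: { [L' → L .] }  — accept
  I2: { [L → id . id A] }  — shift
  I3: { [A → . - A A], [A → . A - id], [A → . y id -], [L → y . A A] }  — shift
  I4: { [A → - . A A], [A → . - A A], [A → . A - id], [A → . y id -] }  — shift
  I5: { [A → . - A A], [A → . A - id], [A → . y id -], [A → A . - id], [L → y A . A] }  — shift
  I6: { [A → y . id -] }  — shift
  I7: { [A → y id . -] }  — shift
  I8: { [A → y id - .] }  — reduce
  I9: { [A → - . A A], [A → . - A A], [A → . A - id], [A → . y id -], [A → A - . id] }  — shift
  I10: { [A → A . - id], [L → y A A .] }  — shift, reduce
  I11: { [A → A - . id] }  — shift
  I12: { [A → A - id .] }  — reduce
  I13: { [A → - A . A], [A → . - A A], [A → . A - id], [A → . y id -], [A → A . - id] }  — shift
  I14: { [A → - A A .], [A → A . - id] }  — shift, reduce
  I15: { [A → . - A A], [A → . A - id], [A → . y id -], [L → id id . A] }  — shift
  I16: { [A → A . - id], [L → id id A .] }  — shift, reduce

No state contains more than one complete item.

Answer: No reduce-reduce conflicts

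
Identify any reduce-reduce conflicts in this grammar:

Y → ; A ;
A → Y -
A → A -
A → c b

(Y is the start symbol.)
A reduce-reduce conflict occurs when an LR(0) state has two complete items [A → α .] and [B → β .] — both call for a reduction, and with no lookahead the parser cannot choose between them.

Augment with Y' → Y and build the canonical LR(0) collection (I0 = CLOSURE({[Y' → . Y]}), then GOTO on every symbol after a dot until no new states appear). It has 10 states:
  I0: { [Y → . ; A ;], [Y' → . Y] }  — shift
  I1: { [A → . A -], [A → . Y -], [A → . c b], [Y → . ; A ;], [Y → ; . A ;] }  — shift
  I2: { [Y' → Y .] }  — accept
  I3: { [A → A . -], [Y → ; A . ;] }  — shift
  I4: { [A → Y . -] }  — shift
  I5: { [A → c . b] }  — shift
  I6: { [A → c b .] }  — reduce
  I7: { [A → Y - .] }  — reduce
  I8: { [A → A - .] }  — reduce
  I9: { [Y → ; A ; .] }  — reduce

No state contains more than one complete item.

Answer: No reduce-reduce conflicts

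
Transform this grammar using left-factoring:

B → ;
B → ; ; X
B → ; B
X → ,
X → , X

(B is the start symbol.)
Left-factoring transforms A → αβ₁ | αβ₂ into A → αA' and A' → β₁ | β₂
(α is the longest common prefix among the alternatives). Repeat until
no nonterminal has two alternatives with a common prefix.

Round 1: B has alternatives sharing prefix ';'. Introduce B': B → ; B'
  Add: B' → ε
  Add: B' → ; X
  Add: B' → B

Round 2: X has alternatives sharing prefix ','. Introduce X': X → , X'
  Add: X' → ε
  Add: X' → X

No remaining common prefixes — done.

Resulting grammar:
B → ; B'
B' → ε
B' → ; X
B' → B
X → , X'
X' → ε
X' → X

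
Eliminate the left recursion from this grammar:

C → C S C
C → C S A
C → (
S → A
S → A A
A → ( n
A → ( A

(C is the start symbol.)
C is directly left-recursive. The standard transformation for
  A → A α₁ | ... | A α_m | β₁ | ... | β_n
is
  A  → β₁ A' | ... | β_n A'
  A' → α₁ A' | ... | α_m A' | ε

C → ( becomes C → ( C'
C → C S C becomes C' → S C C'
C → C S A becomes C' → S A C'
Add C' → ε

Productions for other non-terminals are unchanged:
  S → A
  S → A A
  A → ( n
  A → ( A

Resulting grammar:
C → ( C'
C' → S C C'
C' → S A C'
C' → ε
S → A
S → A A
A → ( n
A → ( A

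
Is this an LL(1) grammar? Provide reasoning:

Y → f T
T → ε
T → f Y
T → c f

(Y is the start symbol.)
Yes, the grammar is LL(1).

A grammar is LL(1) if for each non-terminal N with multiple productions, the predict sets of those productions are pairwise disjoint, where PREDICT(N → α) = (FIRST(α) \ {ε}) ∪ (FOLLOW(N) if α ⇒* ε).

Relevant sets:
  FOLLOW(T) = { $ }

For T:
  PREDICT(T → ε) = { $ }
  PREDICT(T → f Y) = { 'f' }
  PREDICT(T → c f) = { 'c' }
Y has a single production, so nothing to check there.

All predict sets are disjoint. The grammar IS LL(1).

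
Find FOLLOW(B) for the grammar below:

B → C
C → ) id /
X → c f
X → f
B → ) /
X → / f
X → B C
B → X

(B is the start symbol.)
{ $, ')' }

To compute FOLLOW(B), find every occurrence of B on a right-hand side N → α B β: add FIRST(β) \ {ε}, and if β is empty or nullable also add FOLLOW(N). Iterate to a fixed point.

B is the start symbol, so $ ∈ FOLLOW(B).
In X → B C: B is followed by C, add FIRST(C) \ {ε} = { ')' }

Taking the union: FOLLOW(B) = { $, ')' }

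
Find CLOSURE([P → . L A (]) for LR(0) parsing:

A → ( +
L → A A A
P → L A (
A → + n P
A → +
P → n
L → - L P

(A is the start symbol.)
Start with: [P → . L A (]
  [P → . L A (] has the dot before L: add [L → . A A A], [L → . - L P]
  [L → . A A A] has the dot before A: add [A → . ( +], [A → . + n P], [A → . +]
No further items can be added.

CLOSURE = { [A → . ( +], [A → . + n P], [A → . +], [L → . - L P], [L → . A A A], [P → . L A (] }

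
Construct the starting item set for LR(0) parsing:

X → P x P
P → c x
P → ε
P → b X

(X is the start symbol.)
First, augment the grammar with X' → X
I₀ = CLOSURE({ [X' → . X] }):
  [X' → . X] has the dot before X: add [X → . P x P]
  [X → . P x P] has the dot before P: add [P → . c x], [P → .], [P → . b X]
No further items can be added.

I₀ = { [P → . b X], [P → . c x], [P → .], [X → . P x P], [X' → . X] }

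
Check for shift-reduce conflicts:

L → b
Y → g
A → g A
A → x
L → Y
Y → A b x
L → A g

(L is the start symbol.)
Augment with L' → L and build the canonical LR(0) collection (I0 = CLOSURE({[L' → . L]}), then GOTO on every symbol after a dot until no new states appear). It has 12 states:
  I0: { [A → . g A], [A → . x], [L → . A g], [L → . Y], [L → . b], [L' → . L], [Y → . A b x], [Y → . g] }  — shift
  I1: { [L → A . g], [Y → A . b x] }  — shift
  I2: { [L' → L .] }  — accept
  I3: { [L → Y .] }  — reduce
  I4: { [L → b .] }  — reduce
  I5: { [A → . g A], [A → . x], [A → g . A], [Y → g .] }  — shift, reduce
  I6: { [A → x .] }  — reduce
  I7: { [A → g A .] }  — reduce
  I8: { [A → . g A], [A → . x], [A → g . A] }  — shift
  I9: { [Y → A b . x] }  — shift
  I10: { [L → A g .] }  — reduce
  I11: { [Y → A b x .] }  — reduce

I5 contains reduce item [Y → g .] and shift items [A → . g A], [A → . x] — shift-reduce conflict.

Answer: Yes — I5: [Y → g .] vs [A → . g A]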